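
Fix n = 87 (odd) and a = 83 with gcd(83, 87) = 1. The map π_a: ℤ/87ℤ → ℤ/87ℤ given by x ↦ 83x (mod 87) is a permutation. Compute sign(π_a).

-1

Orbit of 49 under x↦83x: [49, 65, 1, 83, 16, 23, 82]… (length divides ord_87(83)).
10 cycles of lengths [14, 14, 14, 14, 7, 7, 7, 7, 2, 1].
n − c = 87 − 10 = 77; sign = (−1)^77 = -1.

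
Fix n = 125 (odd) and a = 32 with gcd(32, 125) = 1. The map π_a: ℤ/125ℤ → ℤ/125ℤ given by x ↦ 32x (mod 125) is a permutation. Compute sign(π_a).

-1

Trace 118: π^k(118) = [118, 26, 82, 124, 93, 101, 107] for k=0..6.
The orbit structure of x ↦ 32x mod 125: 12 orbits of sizes [20, 20, 20, 20, 20, 4, 4, 4, 4, 4, 4, 1].
sign(π) = (−1)^{n − #cycles} = (−1)^{125−12} = (−1)^113 = -1.
Zolotarev: (32|125) = -1, matching the cycle-count sign.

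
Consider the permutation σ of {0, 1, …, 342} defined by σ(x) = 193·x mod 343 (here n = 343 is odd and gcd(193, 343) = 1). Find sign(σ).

+1

Trace 277: π^k(277) = [277, 296, 190, 312, 191, 162, 53] for k=0..6.
Decompose π into cycles: lengths [147, 147, 21, 21, 3, 3, 1] (7 cycles, including the fixed point 0).
sign(π) = (−1)^{n − #cycles} = (−1)^{343−7} = (−1)^336 = +1.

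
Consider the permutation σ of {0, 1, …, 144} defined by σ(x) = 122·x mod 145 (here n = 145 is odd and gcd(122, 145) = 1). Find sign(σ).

Start at x=16: 16 → 67 → 54 → 63 → 1 → 122 → 94 → … (one orbit).
Decompose π into cycles: lengths [28, 28, 28, 28, 14, 14, 4, 1] (8 cycles, including the fixed point 0).
8 cycles on 145: each ℓ→(−1)^(ℓ−1), product (−1)^137 = -1.
The Jacobi symbol (122|145) = -1 (Zolotarev) agrees.

-1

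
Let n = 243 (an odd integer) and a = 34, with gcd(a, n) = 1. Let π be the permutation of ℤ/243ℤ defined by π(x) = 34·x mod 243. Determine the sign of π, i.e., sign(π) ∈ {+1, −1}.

+1

Orbit of 118 under x↦34x: [118, 124, 85, 217, 88, 76, 154]… (length divides ord_243(34)).
Cycle type of π: 81×2 + 27×2 + 9×2 + 3×2 + 1×3; total 11 cycles.
243 − 11 = 232 transpositions; sign(π) = (−1)^232 = +1.
Zolotarev: (34|243) = +1, matching the cycle-count sign.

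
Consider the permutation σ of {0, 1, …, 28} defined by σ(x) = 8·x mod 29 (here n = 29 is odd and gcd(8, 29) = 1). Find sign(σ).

Start at x=3: 3 → 24 → 18 → 28 → 21 → 23 → 10 → … (one orbit).
Cycle lengths of π_8 on ℤ/29ℤ: [28, 1]; 2 cycles in total.
29 − 2 = 27 transpositions; sign(π) = (−1)^27 = -1.
The Jacobi symbol (8|29) = -1 (Zolotarev) agrees.

-1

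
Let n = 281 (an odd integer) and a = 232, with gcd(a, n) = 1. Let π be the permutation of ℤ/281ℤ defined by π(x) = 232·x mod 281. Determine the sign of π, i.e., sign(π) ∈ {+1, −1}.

+1

Start at x=86: 86 → 1 → 232 → 153 → 90 → 86 (one orbit).
π_232 has 57 disjoint cycles with lengths [5, 5, 5, 5, 5, 5, 5, 5, 5, 5, 5, 5, 5, 5, 5, 5, 5, 5, 5, 5, 5, 5, 5, 5, 5, 5, 5, 5, 5, 5, 5, 5, 5, 5, 5, 5, 5, 5, 5, 5, 5, 5, 5, 5, 5, 5, 5, 5, 5, 5, 5, 5, 5, 5, 5, 5, 1] on {0,…,280}.
281 − 57 = 224 transpositions; sign(π) = (−1)^224 = +1.
(232|281)_J = +1 (Zolotarev's lemma cross-check).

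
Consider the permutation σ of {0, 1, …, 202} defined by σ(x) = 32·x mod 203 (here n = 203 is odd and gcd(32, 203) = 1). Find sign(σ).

Start at x=142: 142 → 78 → 60 → 93 → 134 → 25 → 191 → … (one orbit).
6 cycles of lengths [84, 84, 28, 3, 3, 1].
n − c = 203 − 6 = 197; sign = (−1)^197 = -1.
Zolotarev: (32|203) = -1, matching the cycle-count sign.

-1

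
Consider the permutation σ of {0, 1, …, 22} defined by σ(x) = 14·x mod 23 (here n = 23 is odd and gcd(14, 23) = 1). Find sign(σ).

Start at x=20: 20 → 4 → 10 → 2 → 5 → 1 → 14 → … (one orbit).
Cycle type of π: 22 + 1; total 2 cycles.
With 2 cycles on 23 points, sign = (−1)^{23−2} = -1.

-1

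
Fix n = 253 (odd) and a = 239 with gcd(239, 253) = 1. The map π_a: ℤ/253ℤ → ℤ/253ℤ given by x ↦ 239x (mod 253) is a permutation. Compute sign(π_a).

-1

Orbit of 150 under x↦239x: [150, 177, 52, 31, 72, 4, 197]… (length divides ord_253(239)).
π_239 has 6 disjoint cycles with lengths [110, 110, 11, 11, 10, 1] on {0,…,252}.
253 − 6 = 247 transpositions; sign(π) = (−1)^247 = -1.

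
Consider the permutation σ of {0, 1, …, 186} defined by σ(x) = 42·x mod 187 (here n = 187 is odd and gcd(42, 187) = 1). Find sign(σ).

Orbit of 1 under x↦42x: [1, 42, 81, 36, 16, 111, 174]… (length divides ord_187(42)).
9 cycles of lengths [40, 40, 40, 40, 8, 8, 5, 5, 1].
9 cycles on 187: each ℓ→(−1)^(ℓ−1), product (−1)^178 = +1.
Via Zolotarev, sign(π_{42}) = (42|187) = +1.

+1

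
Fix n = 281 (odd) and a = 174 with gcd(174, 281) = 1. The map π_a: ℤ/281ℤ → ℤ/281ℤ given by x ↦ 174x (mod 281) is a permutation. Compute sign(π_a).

Trace 36: π^k(36) = [36, 82, 218, 278, 40, 216, 211] for k=0..6.
π_174 has 2 disjoint cycles with lengths [280, 1] on {0,…,280}.
sign(π) = (−1)^{n − #cycles} = (−1)^{281−2} = (−1)^279 = -1.
Zolotarev: (174|281) = -1, matching the cycle-count sign.

-1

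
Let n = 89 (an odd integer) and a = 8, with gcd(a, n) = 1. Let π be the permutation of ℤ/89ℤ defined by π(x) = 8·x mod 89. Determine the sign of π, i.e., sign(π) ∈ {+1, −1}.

Start at x=67: 67 → 2 → 16 → 39 → 45 → 4 → 32 → … (one orbit).
Decompose π into cycles: lengths [11, 11, 11, 11, 11, 11, 11, 11, 1] (9 cycles, including the fixed point 0).
sign(π) = (−1)^{n − #cycles} = (−1)^{89−9} = (−1)^80 = +1.
Check: (8/89) = +1 by Zolotarev.

+1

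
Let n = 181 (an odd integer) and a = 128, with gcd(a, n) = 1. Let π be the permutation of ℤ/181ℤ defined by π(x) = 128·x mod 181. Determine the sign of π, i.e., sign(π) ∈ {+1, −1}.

Orbit of 26 under x↦128x: [26, 70, 91, 64, 47, 43, 74]… (length divides ord_181(128)).
Cycle lengths of π_128 on ℤ/181ℤ: [180, 1]; 2 cycles in total.
Σ(ℓ_i−1) = 181−2 = 179; sign = (−1)^179 = -1.

-1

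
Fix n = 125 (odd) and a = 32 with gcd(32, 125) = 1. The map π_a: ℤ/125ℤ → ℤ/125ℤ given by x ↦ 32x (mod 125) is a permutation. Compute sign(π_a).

Trace 18: π^k(18) = [18, 76, 57, 74, 118, 26, 82] for k=0..6.
Cycle lengths of π_32 on ℤ/125ℤ: [20, 20, 20, 20, 20, 4, 4, 4, 4, 4, 4, 1]; 12 cycles in total.
Σ(ℓ_i−1) = 125−12 = 113; sign = (−1)^113 = -1.
(32|125)_J = -1 (Zolotarev's lemma cross-check).

-1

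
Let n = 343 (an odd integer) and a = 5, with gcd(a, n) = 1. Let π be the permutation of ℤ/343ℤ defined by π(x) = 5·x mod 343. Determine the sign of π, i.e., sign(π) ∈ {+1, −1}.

Orbit of 155 under x↦5x: [155, 89, 102, 167, 149, 59, 295]… (length divides ord_343(5)).
Cycle lengths of π_5 on ℤ/343ℤ: [294, 42, 6, 1]; 4 cycles in total.
sign(π) = (−1)^{n − #cycles} = (−1)^{343−4} = (−1)^339 = -1.
The Jacobi symbol (5|343) = -1 (Zolotarev) agrees.

-1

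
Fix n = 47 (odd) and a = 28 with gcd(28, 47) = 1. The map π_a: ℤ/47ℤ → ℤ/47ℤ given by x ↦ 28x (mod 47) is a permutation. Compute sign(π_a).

+1

Orbit of 42 under x↦28x: [42, 1, 28, 32, 3, 37, 2]… (length divides ord_47(28)).
Cycle lengths of π_28 on ℤ/47ℤ: [23, 23, 1]; 3 cycles in total.
3 cycles on 47: each ℓ→(−1)^(ℓ−1), product (−1)^44 = +1.
Zolotarev: (28|47) = +1, matching the cycle-count sign.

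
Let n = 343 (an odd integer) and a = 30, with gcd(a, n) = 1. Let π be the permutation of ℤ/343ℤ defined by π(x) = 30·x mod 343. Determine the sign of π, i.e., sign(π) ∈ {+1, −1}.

+1

Orbit of 263 under x↦30x: [263, 1, 30, 214, 246, 177, 165]… (length divides ord_343(30)).
Decompose π into cycles: lengths [21, 21, 21, 21, 21, 21, 21, 21, 21, 21, 21, 21, 21, 21, 3, 3, 3, 3, 3, 3, 3, 3, 3, 3, 3, 3, 3, 3, 3, 3, 1] (31 cycles, including the fixed point 0).
343 − 31 = 312 transpositions; sign(π) = (−1)^312 = +1.
Via Zolotarev, sign(π_{30}) = (30|343) = +1.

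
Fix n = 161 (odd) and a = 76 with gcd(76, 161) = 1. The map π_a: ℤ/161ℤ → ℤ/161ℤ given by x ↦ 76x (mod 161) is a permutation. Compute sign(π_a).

+1

Trace 34: π^k(34) = [34, 8, 125, 1, 76, 141, 90] for k=0..6.
The orbit structure of x ↦ 76x mod 161: 11 orbits of sizes [22, 22, 22, 22, 22, 22, 22, 2, 2, 2, 1].
11 cycles on 161: each ℓ→(−1)^(ℓ−1), product (−1)^150 = +1.
Check: (76/161) = +1 by Zolotarev.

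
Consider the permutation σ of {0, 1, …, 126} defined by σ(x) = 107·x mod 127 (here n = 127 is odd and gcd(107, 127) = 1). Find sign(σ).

+1

Trace 19: π^k(19) = [19, 1, 107] for k=0..2.
π_107 has 43 disjoint cycles with lengths [3, 3, 3, 3, 3, 3, 3, 3, 3, 3, 3, 3, 3, 3, 3, 3, 3, 3, 3, 3, 3, 3, 3, 3, 3, 3, 3, 3, 3, 3, 3, 3, 3, 3, 3, 3, 3, 3, 3, 3, 3, 3, 1] on {0,…,126}.
sign(π) = (−1)^{n − #cycles} = (−1)^{127−43} = (−1)^84 = +1.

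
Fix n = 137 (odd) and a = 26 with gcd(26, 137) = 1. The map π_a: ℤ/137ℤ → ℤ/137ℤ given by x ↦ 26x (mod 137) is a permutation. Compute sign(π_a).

Trace 37: π^k(37) = [37, 3, 78, 110, 120, 106, 16] for k=0..6.
2 cycles of lengths [136, 1].
With 2 cycles on 137 points, sign = (−1)^{137−2} = -1.
Check: (26/137) = -1 by Zolotarev.

-1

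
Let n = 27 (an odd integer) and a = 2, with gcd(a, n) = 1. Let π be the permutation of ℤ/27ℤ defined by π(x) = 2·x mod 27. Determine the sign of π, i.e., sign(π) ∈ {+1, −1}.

Trace 23: π^k(23) = [23, 19, 11, 22, 17, 7, 14] for k=0..6.
Cycle type of π: 18 + 6 + 2 + 1; total 4 cycles.
sign(π) = (−1)^{n − #cycles} = (−1)^{27−4} = (−1)^23 = -1.
(2|27)_J = -1 (Zolotarev's lemma cross-check).

-1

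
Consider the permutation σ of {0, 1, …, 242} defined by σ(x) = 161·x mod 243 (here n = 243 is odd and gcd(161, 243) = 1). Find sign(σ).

Trace 80: π^k(80) = [80, 1, 161, 163, 242, 82] for k=0..5.
Decompose π into cycles: lengths [6, 6, 6, 6, 6, 6, 6, 6, 6, 6, 6, 6, 6, 6, 6, 6, 6, 6, 6, 6, 6, 6, 6, 6, 6, 6, 6, 2, 2, 2, 2, 2, 2, 2, 2, 2, 2, 2, 2, 2, 2, 2, 2, 2, 2, 2, 2, 2, 2, 2, 2, 2, 2, 2, 2, 2, 2, 2, 2, 2, 2, 2, 2, 2, 2, 2, 2, 1] (68 cycles, including the fixed point 0).
sign(π) = (−1)^{n − #cycles} = (−1)^{243−68} = (−1)^175 = -1.
The Jacobi symbol (161|243) = -1 (Zolotarev) agrees.

-1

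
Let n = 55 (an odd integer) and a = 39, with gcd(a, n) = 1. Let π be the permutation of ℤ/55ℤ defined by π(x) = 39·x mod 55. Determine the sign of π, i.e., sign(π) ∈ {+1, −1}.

Trace 29: π^k(29) = [29, 31, 54, 16, 19, 26, 24] for k=0..6.
8 cycles of lengths [10, 10, 10, 10, 10, 2, 2, 1].
8 cycles on 55: each ℓ→(−1)^(ℓ−1), product (−1)^47 = -1.
(39|55)_J = -1 (Zolotarev's lemma cross-check).

-1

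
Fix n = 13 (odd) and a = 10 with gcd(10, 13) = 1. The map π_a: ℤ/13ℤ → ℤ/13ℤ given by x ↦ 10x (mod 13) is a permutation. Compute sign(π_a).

+1

Orbit of 9 under x↦10x: [9, 12, 3, 4, 1, 10]… (length divides ord_13(10)).
The orbit structure of x ↦ 10x mod 13: 3 orbits of sizes [6, 6, 1].
Σ(ℓ_i−1) = 13−3 = 10; sign = (−1)^10 = +1.
Via Zolotarev, sign(π_{10}) = (10|13) = +1.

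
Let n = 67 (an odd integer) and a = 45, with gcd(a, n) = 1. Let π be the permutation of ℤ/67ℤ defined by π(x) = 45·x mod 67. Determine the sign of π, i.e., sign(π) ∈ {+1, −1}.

Orbit of 53 under x↦45x: [53, 40, 58, 64, 66, 22, 52]… (length divides ord_67(45)).
Cycle type of π: 22×3 + 1; total 4 cycles.
Σ(ℓ_i−1) = 67−4 = 63; sign = (−1)^63 = -1.

-1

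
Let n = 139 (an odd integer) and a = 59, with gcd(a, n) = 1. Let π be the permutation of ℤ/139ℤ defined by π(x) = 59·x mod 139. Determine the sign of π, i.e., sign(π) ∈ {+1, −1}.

Trace 63: π^k(63) = [63, 103, 100, 62, 44, 94, 125] for k=0..6.
Decompose π into cycles: lengths [46, 46, 46, 1] (4 cycles, including the fixed point 0).
Σ(ℓ_i−1) = 139−4 = 135; sign = (−1)^135 = -1.
Check: (59/139) = -1 by Zolotarev.

-1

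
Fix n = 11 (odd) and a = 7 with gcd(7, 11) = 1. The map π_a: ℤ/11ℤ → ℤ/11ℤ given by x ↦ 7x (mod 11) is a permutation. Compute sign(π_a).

Orbit of 2 under x↦7x: [2, 3, 10, 4, 6, 9, 8]… (length divides ord_11(7)).
2 cycles of lengths [10, 1].
11 − 2 = 9 transpositions; sign(π) = (−1)^9 = -1.

-1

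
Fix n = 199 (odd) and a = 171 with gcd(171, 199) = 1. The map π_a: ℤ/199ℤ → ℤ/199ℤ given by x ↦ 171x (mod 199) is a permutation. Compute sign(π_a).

-1

Trace 109: π^k(109) = [109, 132, 85, 8, 174, 103, 101] for k=0..6.
π_171 has 4 disjoint cycles with lengths [66, 66, 66, 1] on {0,…,198}.
Σ(ℓ_i−1) = 199−4 = 195; sign = (−1)^195 = -1.
The Jacobi symbol (171|199) = -1 (Zolotarev) agrees.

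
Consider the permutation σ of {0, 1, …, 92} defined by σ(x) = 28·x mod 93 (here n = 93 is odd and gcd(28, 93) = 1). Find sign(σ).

Start at x=10: 10 → 1 → 28 → 40 → 4 → 19 → 67 → … (one orbit).
π_28 has 9 disjoint cycles with lengths [15, 15, 15, 15, 15, 15, 1, 1, 1] on {0,…,92}.
9 cycles on 93: each ℓ→(−1)^(ℓ−1), product (−1)^84 = +1.

+1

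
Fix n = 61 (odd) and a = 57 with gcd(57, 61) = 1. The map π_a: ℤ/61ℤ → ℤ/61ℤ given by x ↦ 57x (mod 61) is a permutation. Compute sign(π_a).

Trace 9: π^k(9) = [9, 25, 22, 34, 47, 56, 20] for k=0..6.
The orbit structure of x ↦ 57x mod 61: 5 orbits of sizes [15, 15, 15, 15, 1].
5 cycles on 61: each ℓ→(−1)^(ℓ−1), product (−1)^56 = +1.

+1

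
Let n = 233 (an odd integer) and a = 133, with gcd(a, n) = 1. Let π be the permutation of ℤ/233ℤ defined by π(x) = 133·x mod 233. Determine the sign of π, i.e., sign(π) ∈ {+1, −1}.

Trace 31: π^k(31) = [31, 162, 110, 184, 7, 232, 100] for k=0..6.
Decompose π into cycles: lengths [116, 116, 1] (3 cycles, including the fixed point 0).
n − c = 233 − 3 = 230; sign = (−1)^230 = +1.
(133|233)_J = +1 (Zolotarev's lemma cross-check).

+1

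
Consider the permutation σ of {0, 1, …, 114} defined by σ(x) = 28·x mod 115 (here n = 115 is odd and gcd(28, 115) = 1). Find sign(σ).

Orbit of 83 under x↦28x: [83, 24, 97, 71, 33, 4, 112]… (length divides ord_115(28)).
The orbit structure of x ↦ 28x mod 115: 5 orbits of sizes [44, 44, 22, 4, 1].
n − c = 115 − 5 = 110; sign = (−1)^110 = +1.
The Jacobi symbol (28|115) = +1 (Zolotarev) agrees.

+1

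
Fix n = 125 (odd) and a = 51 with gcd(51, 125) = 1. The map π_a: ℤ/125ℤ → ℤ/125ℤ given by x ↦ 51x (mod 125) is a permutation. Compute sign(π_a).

Start at x=76: 76 → 1 → 51 → 101 → 26 → 76 (one orbit).
45 cycles of lengths [5, 5, 5, 5, 5, 5, 5, 5, 5, 5, 5, 5, 5, 5, 5, 5, 5, 5, 5, 5, 1, 1, 1, 1, 1, 1, 1, 1, 1, 1, 1, 1, 1, 1, 1, 1, 1, 1, 1, 1, 1, 1, 1, 1, 1].
Σ(ℓ_i−1) = 125−45 = 80; sign = (−1)^80 = +1.

+1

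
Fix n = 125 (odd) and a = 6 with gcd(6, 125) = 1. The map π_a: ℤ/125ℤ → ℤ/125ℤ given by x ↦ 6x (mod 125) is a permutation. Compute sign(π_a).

Start at x=41: 41 → 121 → 101 → 106 → 11 → 66 → 21 → … (one orbit).
The orbit structure of x ↦ 6x mod 125: 13 orbits of sizes [25, 25, 25, 25, 5, 5, 5, 5, 1, 1, 1, 1, 1].
Σ(ℓ_i−1) = 125−13 = 112; sign = (−1)^112 = +1.
Via Zolotarev, sign(π_{6}) = (6|125) = +1.

+1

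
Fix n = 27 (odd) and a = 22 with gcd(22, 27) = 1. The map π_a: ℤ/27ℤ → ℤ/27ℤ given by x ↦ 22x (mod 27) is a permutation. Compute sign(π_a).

+1

Trace 19: π^k(19) = [19, 13, 16, 1, 22, 25, 10] for k=0..6.
Cycle type of π: 9×2 + 3×2 + 1×3; total 7 cycles.
7 cycles on 27: each ℓ→(−1)^(ℓ−1), product (−1)^20 = +1.
Via Zolotarev, sign(π_{22}) = (22|27) = +1.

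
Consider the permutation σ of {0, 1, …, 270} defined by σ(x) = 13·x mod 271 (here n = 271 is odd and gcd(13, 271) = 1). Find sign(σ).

-1

Orbit of 242 under x↦13x: [242, 165, 248, 243, 178, 146, 1]… (length divides ord_271(13)).
16 cycles of lengths [18, 18, 18, 18, 18, 18, 18, 18, 18, 18, 18, 18, 18, 18, 18, 1].
sign(π) = (−1)^{n − #cycles} = (−1)^{271−16} = (−1)^255 = -1.
(13|271)_J = -1 (Zolotarev's lemma cross-check).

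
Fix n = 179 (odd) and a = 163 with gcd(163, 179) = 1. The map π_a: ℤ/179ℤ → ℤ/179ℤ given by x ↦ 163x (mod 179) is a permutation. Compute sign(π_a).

Orbit of 10 under x↦163x: [10, 19, 54, 31, 41, 60, 114]… (length divides ord_179(163)).
Decompose π into cycles: lengths [178, 1] (2 cycles, including the fixed point 0).
sign(π) = (−1)^{n − #cycles} = (−1)^{179−2} = (−1)^177 = -1.
(163|179)_J = -1 (Zolotarev's lemma cross-check).

-1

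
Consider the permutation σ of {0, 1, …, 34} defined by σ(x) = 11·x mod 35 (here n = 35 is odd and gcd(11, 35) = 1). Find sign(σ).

+1

Orbit of 16 under x↦11x: [16, 1, 11]… (length divides ord_35(11)).
Cycle type of π: 3×10 + 1×5; total 15 cycles.
35 − 15 = 20 transpositions; sign(π) = (−1)^20 = +1.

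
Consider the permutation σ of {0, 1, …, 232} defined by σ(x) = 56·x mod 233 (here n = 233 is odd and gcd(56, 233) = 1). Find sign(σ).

+1

Orbit of 81 under x↦56x: [81, 109, 46, 13, 29, 226, 74]… (length divides ord_233(56)).
The orbit structure of x ↦ 56x mod 233: 3 orbits of sizes [116, 116, 1].
With 3 cycles on 233 points, sign = (−1)^{233−3} = +1.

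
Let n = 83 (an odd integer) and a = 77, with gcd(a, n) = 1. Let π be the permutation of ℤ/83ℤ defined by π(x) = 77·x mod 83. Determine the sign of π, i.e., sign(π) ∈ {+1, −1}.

Trace 78: π^k(78) = [78, 30, 69, 1, 77, 36, 33] for k=0..6.
The orbit structure of x ↦ 77x mod 83: 3 orbits of sizes [41, 41, 1].
83 − 3 = 80 transpositions; sign(π) = (−1)^80 = +1.
Check: (77/83) = +1 by Zolotarev.

+1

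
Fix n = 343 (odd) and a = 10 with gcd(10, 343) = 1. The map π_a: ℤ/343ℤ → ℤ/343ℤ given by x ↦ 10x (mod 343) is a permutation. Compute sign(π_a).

-1

Trace 152: π^k(152) = [152, 148, 108, 51, 167, 298, 236] for k=0..6.
4 cycles of lengths [294, 42, 6, 1].
sign(π) = (−1)^{n − #cycles} = (−1)^{343−4} = (−1)^339 = -1.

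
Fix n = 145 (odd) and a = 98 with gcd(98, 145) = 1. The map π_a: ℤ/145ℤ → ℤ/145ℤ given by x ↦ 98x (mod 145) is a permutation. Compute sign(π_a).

Orbit of 43 under x↦98x: [43, 9, 12, 16, 118, 109, 97]… (length divides ord_145(98)).
Cycle type of π: 28×5 + 4 + 1; total 7 cycles.
With 7 cycles on 145 points, sign = (−1)^{145−7} = +1.

+1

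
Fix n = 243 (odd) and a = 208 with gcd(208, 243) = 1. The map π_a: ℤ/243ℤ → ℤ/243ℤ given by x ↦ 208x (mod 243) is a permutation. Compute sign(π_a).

+1

Trace 154: π^k(154) = [154, 199, 82, 46, 91, 217, 181] for k=0..6.
The orbit structure of x ↦ 208x mod 243: 27 orbits of sizes [27, 27, 27, 27, 27, 27, 9, 9, 9, 9, 9, 9, 3, 3, 3, 3, 3, 3, 1, 1, 1, 1, 1, 1, 1, 1, 1].
27 cycles on 243: each ℓ→(−1)^(ℓ−1), product (−1)^216 = +1.
The Jacobi symbol (208|243) = +1 (Zolotarev) agrees.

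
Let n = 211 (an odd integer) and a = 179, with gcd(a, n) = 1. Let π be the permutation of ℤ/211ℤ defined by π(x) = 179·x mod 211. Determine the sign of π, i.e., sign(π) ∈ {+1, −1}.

+1

Trace 199: π^k(199) = [199, 173, 161, 123, 73, 196, 58] for k=0..6.
Decompose π into cycles: lengths [21, 21, 21, 21, 21, 21, 21, 21, 21, 21, 1] (11 cycles, including the fixed point 0).
With 11 cycles on 211 points, sign = (−1)^{211−11} = +1.
The Jacobi symbol (179|211) = +1 (Zolotarev) agrees.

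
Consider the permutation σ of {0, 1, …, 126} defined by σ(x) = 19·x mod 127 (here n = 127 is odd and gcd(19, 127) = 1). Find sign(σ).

Start at x=1: 1 → 19 → 107 → 1 (one orbit).
Decompose π into cycles: lengths [3, 3, 3, 3, 3, 3, 3, 3, 3, 3, 3, 3, 3, 3, 3, 3, 3, 3, 3, 3, 3, 3, 3, 3, 3, 3, 3, 3, 3, 3, 3, 3, 3, 3, 3, 3, 3, 3, 3, 3, 3, 3, 1] (43 cycles, including the fixed point 0).
127 − 43 = 84 transpositions; sign(π) = (−1)^84 = +1.
(19|127)_J = +1 (Zolotarev's lemma cross-check).

+1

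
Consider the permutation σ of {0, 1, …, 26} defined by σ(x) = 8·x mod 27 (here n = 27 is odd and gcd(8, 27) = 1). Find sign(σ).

Orbit of 17 under x↦8x: [17, 1, 8, 10, 26, 19]… (length divides ord_27(8)).
8 cycles of lengths [6, 6, 6, 2, 2, 2, 2, 1].
With 8 cycles on 27 points, sign = (−1)^{27−8} = -1.

-1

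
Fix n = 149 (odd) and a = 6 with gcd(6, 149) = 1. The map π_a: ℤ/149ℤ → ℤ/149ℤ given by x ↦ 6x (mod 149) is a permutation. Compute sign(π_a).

+1

Orbit of 1 under x↦6x: [1, 6, 36, 67, 104, 28, 19]… (length divides ord_149(6)).
5 cycles of lengths [37, 37, 37, 37, 1].
sign(π) = (−1)^{n − #cycles} = (−1)^{149−5} = (−1)^144 = +1.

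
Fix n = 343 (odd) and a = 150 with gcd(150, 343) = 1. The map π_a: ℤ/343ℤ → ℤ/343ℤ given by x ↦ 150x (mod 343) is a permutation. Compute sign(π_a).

Orbit of 132 under x↦150x: [132, 249, 306, 281, 304, 324, 237]… (length divides ord_343(150)).
Cycle type of π: 294 + 42 + 6 + 1; total 4 cycles.
Σ(ℓ_i−1) = 343−4 = 339; sign = (−1)^339 = -1.
Zolotarev: (150|343) = -1, matching the cycle-count sign.

-1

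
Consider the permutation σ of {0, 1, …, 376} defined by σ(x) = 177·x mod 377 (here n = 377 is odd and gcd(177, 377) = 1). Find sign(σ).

Orbit of 70 under x↦177x: [70, 326, 21, 324, 44, 248, 164]… (length divides ord_377(177)).
The orbit structure of x ↦ 177x mod 377: 17 orbits of sizes [28, 28, 28, 28, 28, 28, 28, 28, 28, 28, 28, 28, 28, 4, 4, 4, 1].
With 17 cycles on 377 points, sign = (−1)^{377−17} = +1.

+1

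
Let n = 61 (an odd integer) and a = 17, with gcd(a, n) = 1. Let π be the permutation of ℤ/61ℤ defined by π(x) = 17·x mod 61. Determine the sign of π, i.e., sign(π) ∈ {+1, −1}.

Trace 16: π^k(16) = [16, 28, 49, 40, 9, 31, 39] for k=0..6.
Decompose π into cycles: lengths [60, 1] (2 cycles, including the fixed point 0).
Σ(ℓ_i−1) = 61−2 = 59; sign = (−1)^59 = -1.

-1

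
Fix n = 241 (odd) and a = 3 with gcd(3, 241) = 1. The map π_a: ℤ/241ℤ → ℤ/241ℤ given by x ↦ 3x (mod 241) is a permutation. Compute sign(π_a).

+1

Orbit of 29 under x↦3x: [29, 87, 20, 60, 180, 58, 174]… (length divides ord_241(3)).
Cycle lengths of π_3 on ℤ/241ℤ: [120, 120, 1]; 3 cycles in total.
3 cycles on 241: each ℓ→(−1)^(ℓ−1), product (−1)^238 = +1.
Zolotarev: (3|241) = +1, matching the cycle-count sign.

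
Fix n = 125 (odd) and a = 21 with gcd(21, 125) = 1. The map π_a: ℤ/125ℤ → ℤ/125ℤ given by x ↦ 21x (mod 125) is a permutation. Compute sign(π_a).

Orbit of 6 under x↦21x: [6, 1, 21, 66, 11, 106, 101]… (length divides ord_125(21)).
Cycle lengths of π_21 on ℤ/125ℤ: [25, 25, 25, 25, 5, 5, 5, 5, 1, 1, 1, 1, 1]; 13 cycles in total.
With 13 cycles on 125 points, sign = (−1)^{125−13} = +1.

+1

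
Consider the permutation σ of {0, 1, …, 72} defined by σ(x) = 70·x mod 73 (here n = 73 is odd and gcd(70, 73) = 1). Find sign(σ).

Start at x=70: 70 → 9 → 46 → 8 → 49 → 72 → 3 → … (one orbit).
Cycle type of π: 12×6 + 1; total 7 cycles.
With 7 cycles on 73 points, sign = (−1)^{73−7} = +1.
Via Zolotarev, sign(π_{70}) = (70|73) = +1.

+1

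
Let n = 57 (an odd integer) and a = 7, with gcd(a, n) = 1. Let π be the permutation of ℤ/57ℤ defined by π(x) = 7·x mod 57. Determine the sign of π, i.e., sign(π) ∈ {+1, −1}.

Orbit of 7 under x↦7x: [7, 49, 1]… (length divides ord_57(7)).
Decompose π into cycles: lengths [3, 3, 3, 3, 3, 3, 3, 3, 3, 3, 3, 3, 3, 3, 3, 3, 3, 3, 1, 1, 1] (21 cycles, including the fixed point 0).
21 cycles on 57: each ℓ→(−1)^(ℓ−1), product (−1)^36 = +1.

+1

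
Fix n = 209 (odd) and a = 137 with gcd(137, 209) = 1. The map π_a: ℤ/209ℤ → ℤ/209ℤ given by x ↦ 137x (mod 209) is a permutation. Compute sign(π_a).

Orbit of 115 under x↦137x: [115, 80, 92, 64, 199, 93, 201]… (length divides ord_209(137)).
π_137 has 9 disjoint cycles with lengths [45, 45, 45, 45, 9, 9, 5, 5, 1] on {0,…,208}.
209 − 9 = 200 transpositions; sign(π) = (−1)^200 = +1.

+1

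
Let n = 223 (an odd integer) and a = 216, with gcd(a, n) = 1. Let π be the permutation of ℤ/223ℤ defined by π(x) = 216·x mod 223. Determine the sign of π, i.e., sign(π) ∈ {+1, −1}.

-1

Start at x=33: 33 → 215 → 56 → 54 → 68 → 193 → 210 → … (one orbit).
Decompose π into cycles: lengths [74, 74, 74, 1] (4 cycles, including the fixed point 0).
With 4 cycles on 223 points, sign = (−1)^{223−4} = -1.
Zolotarev: (216|223) = -1, matching the cycle-count sign.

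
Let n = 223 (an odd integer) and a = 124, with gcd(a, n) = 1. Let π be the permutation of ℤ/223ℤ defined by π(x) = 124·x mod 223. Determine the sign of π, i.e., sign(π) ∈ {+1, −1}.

Orbit of 69 under x↦124x: [69, 82, 133, 213, 98, 110, 37]… (length divides ord_223(124)).
Cycle lengths of π_124 on ℤ/223ℤ: [111, 111, 1]; 3 cycles in total.
3 cycles on 223: each ℓ→(−1)^(ℓ−1), product (−1)^220 = +1.

+1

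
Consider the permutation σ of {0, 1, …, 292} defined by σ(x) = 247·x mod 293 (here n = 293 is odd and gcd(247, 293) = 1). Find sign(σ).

Start at x=14: 14 → 235 → 31 → 39 → 257 → 191 → 4 → … (one orbit).
The orbit structure of x ↦ 247x mod 293: 3 orbits of sizes [146, 146, 1].
With 3 cycles on 293 points, sign = (−1)^{293−3} = +1.

+1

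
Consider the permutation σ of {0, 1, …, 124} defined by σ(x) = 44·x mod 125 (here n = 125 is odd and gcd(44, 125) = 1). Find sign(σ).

+1

Orbit of 41 under x↦44x: [41, 54, 1, 44, 61, 59, 96]… (length divides ord_125(44)).
7 cycles of lengths [50, 50, 10, 10, 2, 2, 1].
7 cycles on 125: each ℓ→(−1)^(ℓ−1), product (−1)^118 = +1.
Check: (44/125) = +1 by Zolotarev.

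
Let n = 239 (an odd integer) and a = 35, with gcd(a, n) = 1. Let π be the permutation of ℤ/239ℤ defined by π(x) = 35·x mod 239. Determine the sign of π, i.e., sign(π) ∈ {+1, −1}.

-1

Start at x=123: 123 → 3 → 105 → 90 → 43 → 71 → 95 → … (one orbit).
The orbit structure of x ↦ 35x mod 239: 2 orbits of sizes [238, 1].
239 − 2 = 237 transpositions; sign(π) = (−1)^237 = -1.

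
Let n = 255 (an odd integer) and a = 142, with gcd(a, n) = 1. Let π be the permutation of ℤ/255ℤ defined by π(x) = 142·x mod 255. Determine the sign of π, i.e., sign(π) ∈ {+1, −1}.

Start at x=7: 7 → 229 → 133 → 16 → 232 → 49 → 73 → … (one orbit).
Cycle lengths of π_142 on ℤ/255ℤ: [16, 16, 16, 16, 16, 16, 16, 16, 16, 16, 16, 16, 16, 16, 16, 4, 4, 4, 1, 1, 1]; 21 cycles in total.
21 cycles on 255: each ℓ→(−1)^(ℓ−1), product (−1)^234 = +1.
Check: (142/255) = +1 by Zolotarev.

+1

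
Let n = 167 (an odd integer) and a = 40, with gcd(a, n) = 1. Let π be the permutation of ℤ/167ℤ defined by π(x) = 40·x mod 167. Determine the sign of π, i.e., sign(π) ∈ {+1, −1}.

-1

Start at x=5: 5 → 33 → 151 → 28 → 118 → 44 → 90 → … (one orbit).
Cycle type of π: 166 + 1; total 2 cycles.
167 − 2 = 165 transpositions; sign(π) = (−1)^165 = -1.
Via Zolotarev, sign(π_{40}) = (40|167) = -1.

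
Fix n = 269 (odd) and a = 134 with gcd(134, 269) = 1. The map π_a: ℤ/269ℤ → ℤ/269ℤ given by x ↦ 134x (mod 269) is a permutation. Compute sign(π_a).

Trace 90: π^k(90) = [90, 224, 157, 56, 241, 14, 262] for k=0..6.
Decompose π into cycles: lengths [268, 1] (2 cycles, including the fixed point 0).
269 − 2 = 267 transpositions; sign(π) = (−1)^267 = -1.

-1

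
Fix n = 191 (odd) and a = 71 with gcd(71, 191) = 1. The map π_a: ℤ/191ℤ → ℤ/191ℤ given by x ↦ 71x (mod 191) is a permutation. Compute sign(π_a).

Start at x=58: 58 → 107 → 148 → 3 → 22 → 34 → 122 → … (one orbit).
The orbit structure of x ↦ 71x mod 191: 2 orbits of sizes [190, 1].
sign(π) = (−1)^{n − #cycles} = (−1)^{191−2} = (−1)^189 = -1.
The Jacobi symbol (71|191) = -1 (Zolotarev) agrees.

-1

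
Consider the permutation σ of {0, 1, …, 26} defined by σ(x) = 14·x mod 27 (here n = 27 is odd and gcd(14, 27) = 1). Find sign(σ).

-1

Start at x=1: 1 → 14 → 7 → 17 → 22 → 11 → 19 → … (one orbit).
4 cycles of lengths [18, 6, 2, 1].
27 − 4 = 23 transpositions; sign(π) = (−1)^23 = -1.
Via Zolotarev, sign(π_{14}) = (14|27) = -1.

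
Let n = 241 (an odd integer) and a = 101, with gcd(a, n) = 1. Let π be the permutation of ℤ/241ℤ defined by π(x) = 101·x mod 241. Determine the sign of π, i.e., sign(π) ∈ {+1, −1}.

Trace 143: π^k(143) = [143, 224, 211, 103, 40, 184, 27] for k=0..6.
Decompose π into cycles: lengths [80, 80, 80, 1] (4 cycles, including the fixed point 0).
Σ(ℓ_i−1) = 241−4 = 237; sign = (−1)^237 = -1.

-1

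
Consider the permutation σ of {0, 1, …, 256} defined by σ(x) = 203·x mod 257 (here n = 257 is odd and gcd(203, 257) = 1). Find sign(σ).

Trace 232: π^k(232) = [232, 65, 88, 131, 122, 94, 64] for k=0..6.
2 cycles of lengths [256, 1].
257 − 2 = 255 transpositions; sign(π) = (−1)^255 = -1.
Via Zolotarev, sign(π_{203}) = (203|257) = -1.

-1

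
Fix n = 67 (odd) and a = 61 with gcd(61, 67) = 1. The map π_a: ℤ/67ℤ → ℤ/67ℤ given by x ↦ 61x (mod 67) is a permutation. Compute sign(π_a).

-1

Orbit of 39 under x↦61x: [39, 34, 64, 18, 26, 45, 65]… (length divides ord_67(61)).
π_61 has 2 disjoint cycles with lengths [66, 1] on {0,…,66}.
n − c = 67 − 2 = 65; sign = (−1)^65 = -1.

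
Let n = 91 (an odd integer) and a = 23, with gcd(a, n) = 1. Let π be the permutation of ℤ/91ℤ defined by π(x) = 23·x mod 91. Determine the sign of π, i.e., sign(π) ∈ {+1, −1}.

+1

Trace 74: π^k(74) = [74, 64, 16, 4, 1, 23] for k=0..5.
Decompose π into cycles: lengths [6, 6, 6, 6, 6, 6, 6, 6, 6, 6, 6, 6, 6, 6, 3, 3, 1] (17 cycles, including the fixed point 0).
With 17 cycles on 91 points, sign = (−1)^{91−17} = +1.
Check: (23/91) = +1 by Zolotarev.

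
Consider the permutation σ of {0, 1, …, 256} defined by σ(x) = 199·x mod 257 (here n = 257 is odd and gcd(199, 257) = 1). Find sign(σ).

+1

Trace 227: π^k(227) = [227, 198, 81, 185, 64, 143, 187] for k=0..6.
3 cycles of lengths [128, 128, 1].
Σ(ℓ_i−1) = 257−3 = 254; sign = (−1)^254 = +1.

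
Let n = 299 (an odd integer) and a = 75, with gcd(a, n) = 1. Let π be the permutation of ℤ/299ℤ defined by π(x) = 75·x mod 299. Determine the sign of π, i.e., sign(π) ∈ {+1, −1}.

Orbit of 127 under x↦75x: [127, 256, 64, 16, 4, 1, 75]… (length divides ord_299(75)).
The orbit structure of x ↦ 75x mod 299: 9 orbits of sizes [66, 66, 66, 66, 11, 11, 6, 6, 1].
299 − 9 = 290 transpositions; sign(π) = (−1)^290 = +1.

+1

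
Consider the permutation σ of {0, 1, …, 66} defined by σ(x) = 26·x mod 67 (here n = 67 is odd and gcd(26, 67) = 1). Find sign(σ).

Orbit of 19 under x↦26x: [19, 25, 47, 16, 14, 29, 17]… (length divides ord_67(26)).
Decompose π into cycles: lengths [33, 33, 1] (3 cycles, including the fixed point 0).
n − c = 67 − 3 = 64; sign = (−1)^64 = +1.
Zolotarev: (26|67) = +1, matching the cycle-count sign.

+1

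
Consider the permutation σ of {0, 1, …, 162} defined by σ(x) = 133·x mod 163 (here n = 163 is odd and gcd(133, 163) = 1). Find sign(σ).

Start at x=1: 1 → 133 → 85 → 58 → 53 → 40 → 104 → … (one orbit).
Cycle type of π: 9×18 + 1; total 19 cycles.
Σ(ℓ_i−1) = 163−19 = 144; sign = (−1)^144 = +1.
Via Zolotarev, sign(π_{133}) = (133|163) = +1.

+1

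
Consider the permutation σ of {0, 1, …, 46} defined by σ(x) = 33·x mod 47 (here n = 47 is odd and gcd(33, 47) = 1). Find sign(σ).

-1

Trace 13: π^k(13) = [13, 6, 10, 1, 33, 8, 29] for k=0..6.
Cycle type of π: 46 + 1; total 2 cycles.
With 2 cycles on 47 points, sign = (−1)^{47−2} = -1.
Zolotarev: (33|47) = -1, matching the cycle-count sign.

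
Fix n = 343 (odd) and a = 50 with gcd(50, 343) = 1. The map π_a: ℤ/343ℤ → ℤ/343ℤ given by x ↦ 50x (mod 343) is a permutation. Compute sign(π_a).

+1

Orbit of 197 under x↦50x: [197, 246, 295, 1, 50, 99, 148]… (length divides ord_343(50)).
The orbit structure of x ↦ 50x mod 343: 91 orbits of sizes [7, 7, 7, 7, 7, 7, 7, 7, 7, 7, 7, 7, 7, 7, 7, 7, 7, 7, 7, 7, 7, 7, 7, 7, 7, 7, 7, 7, 7, 7, 7, 7, 7, 7, 7, 7, 7, 7, 7, 7, 7, 7, 1, 1, 1, 1, 1, 1, 1, 1, 1, 1, 1, 1, 1, 1, 1, 1, 1, 1, 1, 1, 1, 1, 1, 1, 1, 1, 1, 1, 1, 1, 1, 1, 1, 1, 1, 1, 1, 1, 1, 1, 1, 1, 1, 1, 1, 1, 1, 1, 1].
343 − 91 = 252 transpositions; sign(π) = (−1)^252 = +1.
Via Zolotarev, sign(π_{50}) = (50|343) = +1.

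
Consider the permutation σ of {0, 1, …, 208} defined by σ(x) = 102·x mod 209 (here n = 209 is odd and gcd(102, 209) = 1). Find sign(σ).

Trace 201: π^k(201) = [201, 20, 159, 125, 1, 102, 163] for k=0..6.
The orbit structure of x ↦ 102x mod 209: 21 orbits of sizes [15, 15, 15, 15, 15, 15, 15, 15, 15, 15, 15, 15, 5, 5, 3, 3, 3, 3, 3, 3, 1].
sign(π) = (−1)^{n − #cycles} = (−1)^{209−21} = (−1)^188 = +1.

+1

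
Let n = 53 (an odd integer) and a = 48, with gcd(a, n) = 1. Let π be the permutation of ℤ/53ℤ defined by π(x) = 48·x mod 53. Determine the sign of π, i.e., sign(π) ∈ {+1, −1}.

Orbit of 34 under x↦48x: [34, 42, 2, 43, 50, 15, 31]… (length divides ord_53(48)).
The orbit structure of x ↦ 48x mod 53: 2 orbits of sizes [52, 1].
2 cycles on 53: each ℓ→(−1)^(ℓ−1), product (−1)^51 = -1.
Check: (48/53) = -1 by Zolotarev.

-1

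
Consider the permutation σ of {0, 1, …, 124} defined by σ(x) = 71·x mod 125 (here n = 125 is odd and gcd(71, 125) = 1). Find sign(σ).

Trace 116: π^k(116) = [116, 111, 6, 51, 121, 91, 86] for k=0..6.
13 cycles of lengths [25, 25, 25, 25, 5, 5, 5, 5, 1, 1, 1, 1, 1].
13 cycles on 125: each ℓ→(−1)^(ℓ−1), product (−1)^112 = +1.
Zolotarev: (71|125) = +1, matching the cycle-count sign.

+1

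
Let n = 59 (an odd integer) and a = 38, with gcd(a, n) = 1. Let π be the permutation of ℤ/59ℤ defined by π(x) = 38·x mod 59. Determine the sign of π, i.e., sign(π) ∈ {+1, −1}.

-1

Trace 43: π^k(43) = [43, 41, 24, 27, 23, 48, 54] for k=0..6.
π_38 has 2 disjoint cycles with lengths [58, 1] on {0,…,58}.
Σ(ℓ_i−1) = 59−2 = 57; sign = (−1)^57 = -1.
The Jacobi symbol (38|59) = -1 (Zolotarev) agrees.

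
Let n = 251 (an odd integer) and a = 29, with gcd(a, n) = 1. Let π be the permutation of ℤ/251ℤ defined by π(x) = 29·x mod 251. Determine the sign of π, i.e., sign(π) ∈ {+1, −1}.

-1

Trace 115: π^k(115) = [115, 72, 80, 61, 12, 97, 52] for k=0..6.
2 cycles of lengths [250, 1].
n − c = 251 − 2 = 249; sign = (−1)^249 = -1.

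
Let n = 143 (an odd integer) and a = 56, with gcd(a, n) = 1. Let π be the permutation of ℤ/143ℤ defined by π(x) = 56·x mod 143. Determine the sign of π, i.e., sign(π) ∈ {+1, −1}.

+1

Trace 133: π^k(133) = [133, 12, 100, 23, 1, 56] for k=0..5.
33 cycles of lengths [6, 6, 6, 6, 6, 6, 6, 6, 6, 6, 6, 6, 6, 6, 6, 6, 6, 6, 6, 6, 6, 6, 1, 1, 1, 1, 1, 1, 1, 1, 1, 1, 1].
Σ(ℓ_i−1) = 143−33 = 110; sign = (−1)^110 = +1.
Check: (56/143) = +1 by Zolotarev.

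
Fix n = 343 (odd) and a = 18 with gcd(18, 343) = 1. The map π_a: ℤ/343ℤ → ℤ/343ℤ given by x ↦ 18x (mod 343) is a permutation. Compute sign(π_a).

Orbit of 18 under x↦18x: [18, 324, 1]… (length divides ord_343(18)).
The orbit structure of x ↦ 18x mod 343: 115 orbits of sizes [3, 3, 3, 3, 3, 3, 3, 3, 3, 3, 3, 3, 3, 3, 3, 3, 3, 3, 3, 3, 3, 3, 3, 3, 3, 3, 3, 3, 3, 3, 3, 3, 3, 3, 3, 3, 3, 3, 3, 3, 3, 3, 3, 3, 3, 3, 3, 3, 3, 3, 3, 3, 3, 3, 3, 3, 3, 3, 3, 3, 3, 3, 3, 3, 3, 3, 3, 3, 3, 3, 3, 3, 3, 3, 3, 3, 3, 3, 3, 3, 3, 3, 3, 3, 3, 3, 3, 3, 3, 3, 3, 3, 3, 3, 3, 3, 3, 3, 3, 3, 3, 3, 3, 3, 3, 3, 3, 3, 3, 3, 3, 3, 3, 3, 1].
n − c = 343 − 115 = 228; sign = (−1)^228 = +1.

+1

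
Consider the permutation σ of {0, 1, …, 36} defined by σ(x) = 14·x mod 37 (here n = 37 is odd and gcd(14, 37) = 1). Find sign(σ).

-1

Trace 14: π^k(14) = [14, 11, 6, 10, 29, 36, 23] for k=0..6.
π_14 has 4 disjoint cycles with lengths [12, 12, 12, 1] on {0,…,36}.
n − c = 37 − 4 = 33; sign = (−1)^33 = -1.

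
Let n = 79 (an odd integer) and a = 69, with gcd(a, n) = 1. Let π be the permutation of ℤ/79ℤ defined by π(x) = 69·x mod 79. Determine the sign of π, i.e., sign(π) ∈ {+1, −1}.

Trace 17: π^k(17) = [17, 67, 41, 64, 71, 1, 69] for k=0..6.
π_69 has 4 disjoint cycles with lengths [26, 26, 26, 1] on {0,…,78}.
With 4 cycles on 79 points, sign = (−1)^{79−4} = -1.
(69|79)_J = -1 (Zolotarev's lemma cross-check).

-1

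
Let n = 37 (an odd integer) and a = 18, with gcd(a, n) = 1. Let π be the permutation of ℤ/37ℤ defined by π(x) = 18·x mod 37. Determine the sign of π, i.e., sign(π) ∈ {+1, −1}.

-1

Start at x=25: 25 → 6 → 34 → 20 → 27 → 5 → 16 → … (one orbit).
The orbit structure of x ↦ 18x mod 37: 2 orbits of sizes [36, 1].
2 cycles on 37: each ℓ→(−1)^(ℓ−1), product (−1)^35 = -1.
The Jacobi symbol (18|37) = -1 (Zolotarev) agrees.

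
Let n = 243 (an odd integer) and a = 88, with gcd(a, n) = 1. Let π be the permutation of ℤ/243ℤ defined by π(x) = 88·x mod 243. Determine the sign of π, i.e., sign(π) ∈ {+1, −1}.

+1

Start at x=238: 238 → 46 → 160 → 229 → 226 → 205 → 58 → … (one orbit).
11 cycles of lengths [81, 81, 27, 27, 9, 9, 3, 3, 1, 1, 1].
243 − 11 = 232 transpositions; sign(π) = (−1)^232 = +1.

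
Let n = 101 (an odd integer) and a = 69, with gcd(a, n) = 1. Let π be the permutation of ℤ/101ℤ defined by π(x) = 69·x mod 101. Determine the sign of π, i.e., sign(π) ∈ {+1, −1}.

-1

Start at x=17: 17 → 62 → 36 → 60 → 100 → 32 → 87 → … (one orbit).
Decompose π into cycles: lengths [20, 20, 20, 20, 20, 1] (6 cycles, including the fixed point 0).
6 cycles on 101: each ℓ→(−1)^(ℓ−1), product (−1)^95 = -1.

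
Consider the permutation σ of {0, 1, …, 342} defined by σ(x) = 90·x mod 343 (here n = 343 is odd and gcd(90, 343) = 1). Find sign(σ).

-1

Trace 104: π^k(104) = [104, 99, 335, 309, 27, 29, 209] for k=0..6.
The orbit structure of x ↦ 90x mod 343: 10 orbits of sizes [98, 98, 98, 14, 14, 14, 2, 2, 2, 1].
10 cycles on 343: each ℓ→(−1)^(ℓ−1), product (−1)^333 = -1.
Zolotarev: (90|343) = -1, matching the cycle-count sign.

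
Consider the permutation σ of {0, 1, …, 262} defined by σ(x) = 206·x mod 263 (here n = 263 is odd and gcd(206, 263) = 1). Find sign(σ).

Orbit of 235 under x↦206x: [235, 18, 26, 96, 51, 249, 9]… (length divides ord_263(206)).
Cycle lengths of π_206 on ℤ/263ℤ: [131, 131, 1]; 3 cycles in total.
sign(π) = (−1)^{n − #cycles} = (−1)^{263−3} = (−1)^260 = +1.

+1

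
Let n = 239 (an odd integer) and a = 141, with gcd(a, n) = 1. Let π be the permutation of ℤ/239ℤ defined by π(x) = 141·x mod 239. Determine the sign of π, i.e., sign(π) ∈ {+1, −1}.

-1

Start at x=215: 215 → 201 → 139 → 1 → 141 → 44 → 229 → … (one orbit).
18 cycles of lengths [14, 14, 14, 14, 14, 14, 14, 14, 14, 14, 14, 14, 14, 14, 14, 14, 14, 1].
sign(π) = (−1)^{n − #cycles} = (−1)^{239−18} = (−1)^221 = -1.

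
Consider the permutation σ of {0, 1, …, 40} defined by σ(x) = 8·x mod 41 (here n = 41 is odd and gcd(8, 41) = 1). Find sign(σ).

Orbit of 40 under x↦8x: [40, 33, 18, 21, 4, 32, 10]… (length divides ord_41(8)).
π_8 has 3 disjoint cycles with lengths [20, 20, 1] on {0,…,40}.
n − c = 41 − 3 = 38; sign = (−1)^38 = +1.

+1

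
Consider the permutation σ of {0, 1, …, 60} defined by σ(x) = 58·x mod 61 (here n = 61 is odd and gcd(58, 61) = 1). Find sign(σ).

Start at x=9: 9 → 34 → 20 → 1 → 58 → 9 (one orbit).
π_58 has 13 disjoint cycles with lengths [5, 5, 5, 5, 5, 5, 5, 5, 5, 5, 5, 5, 1] on {0,…,60}.
61 − 13 = 48 transpositions; sign(π) = (−1)^48 = +1.
Zolotarev: (58|61) = +1, matching the cycle-count sign.

+1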